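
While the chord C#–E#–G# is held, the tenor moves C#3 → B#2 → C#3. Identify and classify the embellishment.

B#2 is a neighbor tone.

The harmony at that moment is C# major triad (C#, E#, G#); B#2 is not a chord tone.
It is approached by step down from C#3 and left by step up to C#3.
Step away and step back to the same note — a neighbor tone (lower neighbor).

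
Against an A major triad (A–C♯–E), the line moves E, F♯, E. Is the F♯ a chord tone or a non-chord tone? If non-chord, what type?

The harmony at that moment is A major triad (A, C♯, E); F♯ is not a chord tone.
It is approached by step up from E and left by step down to E.
Step away and step back to the same note — a neighbor tone (upper neighbor).

Non-chord tone — a neighbor tone.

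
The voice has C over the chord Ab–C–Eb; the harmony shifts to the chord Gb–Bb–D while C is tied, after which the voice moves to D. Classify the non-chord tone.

The harmony at that moment is Gb augmented triad (Gb, Bb, D); C is not a chord tone.
It is held over (the same pitch as the preceding C) and left by step up to D.
Held over from the previous chord and resolving up by step — a retardation.

C is a retardation.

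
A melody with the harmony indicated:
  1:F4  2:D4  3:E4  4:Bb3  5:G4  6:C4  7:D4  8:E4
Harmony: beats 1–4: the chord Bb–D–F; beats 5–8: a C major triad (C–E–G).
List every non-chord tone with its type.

E4 (beat 3) — escape tone; D4 (beat 7) — passing tone.

The harmony at that moment is Bb major triad (Bb, D, F); E4 is not a chord tone.
It is approached by step up from D4 and left by leap down to Bb3.
Step in, leap out — an escape tone.
The harmony at that moment is C major triad (C, E, G); D4 is not a chord tone.
It is approached by step up from C4 and left by step up to E4.
Step in, step out in the same direction — a passing tone.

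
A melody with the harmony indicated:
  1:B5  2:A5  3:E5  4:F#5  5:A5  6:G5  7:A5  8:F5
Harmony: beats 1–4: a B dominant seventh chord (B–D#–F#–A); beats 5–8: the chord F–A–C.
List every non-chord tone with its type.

The harmony at that moment is B dominant seventh chord (B, D#, F#, A); E5 is not a chord tone.
It is approached by leap down from A5 and left by step up to F#5.
Leap in, step out — an appoggiatura.
The harmony at that moment is F major triad (F, A, C); G5 is not a chord tone.
It is approached by step down from A5 and left by step up to A5.
Step away and step back to the same note — a neighbor tone (lower neighbor).

E5 (beat 3) — appoggiatura; G5 (beat 6) — neighbor tone.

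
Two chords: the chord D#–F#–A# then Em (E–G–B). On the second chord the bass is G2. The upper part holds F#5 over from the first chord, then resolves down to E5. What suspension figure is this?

7–6 suspension.

At the second chord the bass is G2. The suspended F#5 lies a seventh above the bass; after resolving down by step to E5, the interval above the bass becomes a sixth.
Suspension figures are named by those two intervals: 7–6.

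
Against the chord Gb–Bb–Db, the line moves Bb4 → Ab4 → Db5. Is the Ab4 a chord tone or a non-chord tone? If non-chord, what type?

Non-chord tone — an escape tone.

The harmony at that moment is Gb major triad (Gb, Bb, Db); Ab4 is not a chord tone.
It is approached by step down from Bb4 and left by leap up to Db5.
Step in, leap out — an escape tone.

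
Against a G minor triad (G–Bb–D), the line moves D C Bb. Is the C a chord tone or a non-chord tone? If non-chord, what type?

Non-chord tone — a passing tone.

The harmony at that moment is G minor triad (G, Bb, D); C is not a chord tone.
It is approached by step down from D and left by step down to Bb.
Step in, step out in the same direction — a passing tone.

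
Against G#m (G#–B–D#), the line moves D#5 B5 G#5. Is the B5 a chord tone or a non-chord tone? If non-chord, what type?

G# minor triad contains G#, B, D#; B is the third, so it is a chord tone.

Chord tone (the third of G# minor triad).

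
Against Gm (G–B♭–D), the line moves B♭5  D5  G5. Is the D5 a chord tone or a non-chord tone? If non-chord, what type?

G minor triad contains G, B♭, D; D is the fifth, so it is a chord tone.

Chord tone (the fifth of G minor triad).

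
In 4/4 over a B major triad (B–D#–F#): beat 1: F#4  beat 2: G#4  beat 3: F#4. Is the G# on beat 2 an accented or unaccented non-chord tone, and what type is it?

Unaccented neighbor tone.

The harmony at that moment is B major triad (B, D#, F#); G#4 is not a chord tone.
It is approached by step up from F#4 and left by step down to F#4.
Step away and step back to the same note — a neighbor tone (upper neighbor).
It falls on a weak beat, so it is unaccented.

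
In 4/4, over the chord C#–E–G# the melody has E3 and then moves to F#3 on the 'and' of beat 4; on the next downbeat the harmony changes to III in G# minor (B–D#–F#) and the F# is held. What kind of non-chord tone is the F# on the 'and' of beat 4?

Anticipation.

The harmony at that moment is C# minor triad (C#, E, G#); F#3 is not a chord tone.
It is approached by step up from E3 and then sustained as the same pitch into the next harmony.
Arriving early and becoming a chord tone when the harmony changes — an anticipation.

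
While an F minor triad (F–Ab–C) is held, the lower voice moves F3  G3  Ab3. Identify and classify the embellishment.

The harmony at that moment is F minor triad (F, Ab, C); G3 is not a chord tone.
It is approached by step up from F3 and left by step up to Ab3.
Step in, step out in the same direction — a passing tone.

G3 is a passing tone.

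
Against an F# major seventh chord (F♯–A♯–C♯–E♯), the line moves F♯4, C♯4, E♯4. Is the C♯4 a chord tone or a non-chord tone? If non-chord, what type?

Chord tone (the fifth of F# major seventh chord).

F# major seventh chord contains F♯, A♯, C♯, E♯; C♯ is the fifth, so it is a chord tone.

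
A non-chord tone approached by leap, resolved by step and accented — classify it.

Approach: by leap. Departure: by step. Metric position: strong.
Leap in, step out, in a metrically strong position — an appoggiatura. (It is the mirror image of the escape tone, which steps in and leaps out from a weak position.)

Appoggiatura.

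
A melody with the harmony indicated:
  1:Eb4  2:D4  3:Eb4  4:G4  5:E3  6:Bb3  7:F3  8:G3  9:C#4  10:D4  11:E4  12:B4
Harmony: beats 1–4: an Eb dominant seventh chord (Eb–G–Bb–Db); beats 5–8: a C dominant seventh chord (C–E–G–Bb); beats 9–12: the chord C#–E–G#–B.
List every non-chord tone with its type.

D4 (beat 2) — neighbor tone; F3 (beat 7) — appoggiatura; D4 (beat 10) — passing tone.

The harmony at that moment is Eb dominant seventh chord (Eb, G, Bb, Db); D4 is not a chord tone.
It is approached by step down from Eb4 and left by step up to Eb4.
Step away and step back to the same note — a neighbor tone (lower neighbor).
The harmony at that moment is C dominant seventh chord (C, E, G, Bb); F3 is not a chord tone.
It is approached by leap down from Bb3 and left by step up to G3.
Leap in, step out — an appoggiatura.
The harmony at that moment is C# minor seventh chord (C#, E, G#, B); D4 is not a chord tone.
It is approached by step up from C#4 and left by step up to E4.
Step in, step out in the same direction — a passing tone.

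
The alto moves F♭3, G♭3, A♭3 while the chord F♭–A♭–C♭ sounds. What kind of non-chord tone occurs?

G♭3 is a passing tone.

The harmony at that moment is F♭ major triad (F♭, A♭, C♭); G♭3 is not a chord tone.
It is approached by step up from F♭3 and left by step up to A♭3.
Step in, step out in the same direction — a passing tone.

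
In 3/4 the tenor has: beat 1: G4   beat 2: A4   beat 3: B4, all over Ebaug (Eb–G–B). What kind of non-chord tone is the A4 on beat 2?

Passing tone.

The harmony at that moment is Eb augmented triad (Eb, G, B); A4 is not a chord tone.
It is approached by step up from G4 and left by step up to B4.
Step in, step out in the same direction — a passing tone.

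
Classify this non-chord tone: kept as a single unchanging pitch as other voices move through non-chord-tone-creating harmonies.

Approach: none. Departure: none — a single pitch is sustained while the chords change around it, passing through harmonies that do not contain it.
No melodic motion at all; the dissonance is created entirely by the moving harmonies against the stationary note — a pedal tone (pedal point).

Pedal tone.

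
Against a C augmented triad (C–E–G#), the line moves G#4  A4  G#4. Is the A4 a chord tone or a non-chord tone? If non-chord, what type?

Non-chord tone — a neighbor tone.

The harmony at that moment is C augmented triad (C, E, G#); A4 is not a chord tone.
It is approached by step up from G#4 and left by step down to G#4.
Step away and step back to the same note — a neighbor tone (upper neighbor).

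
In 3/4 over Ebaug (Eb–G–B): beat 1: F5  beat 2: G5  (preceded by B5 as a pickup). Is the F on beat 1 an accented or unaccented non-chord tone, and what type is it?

The harmony at that moment is Eb augmented triad (Eb, G, B); F5 is not a chord tone.
It is approached by leap down from B5 and left by step up to G5.
Leap in, step out — an appoggiatura.
It falls on the downbeat, so it is accented.

Accented appoggiatura.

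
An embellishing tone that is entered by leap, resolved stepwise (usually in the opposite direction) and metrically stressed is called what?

Appoggiatura.

Approach: by leap. Departure: by step. Metric position: strong.
Leap in, step out, in a metrically strong position — an appoggiatura. (It is the mirror image of the escape tone, which steps in and leaps out from a weak position.)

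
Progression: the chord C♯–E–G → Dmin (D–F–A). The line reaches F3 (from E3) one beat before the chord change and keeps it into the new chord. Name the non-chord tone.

F3 is an anticipation.

The harmony at that moment is C♯ diminished triad (C♯, E, G); F3 is not a chord tone.
It is approached by step up from E3 and then sustained as the same pitch into the next harmony.
Arriving early and becoming a chord tone when the harmony changes — an anticipation.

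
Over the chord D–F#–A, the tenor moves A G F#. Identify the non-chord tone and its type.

The harmony at that moment is D major triad (D, F#, A); G is not a chord tone.
It is approached by step down from A and left by step down to F#.
Step in, step out in the same direction — a passing tone.

G is a passing tone.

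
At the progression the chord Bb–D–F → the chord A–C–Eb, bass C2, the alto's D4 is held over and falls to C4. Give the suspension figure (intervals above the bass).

At the second chord the bass is C2. The suspended D4 lies a ninth above the bass; after resolving down by step to C4, the interval above the bass becomes an octave.
Suspension figures are named by those two intervals: 9–8.

9–8 suspension.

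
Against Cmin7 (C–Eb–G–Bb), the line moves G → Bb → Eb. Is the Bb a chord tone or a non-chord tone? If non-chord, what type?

C minor seventh chord contains C, Eb, G, Bb; Bb is the seventh, so it is a chord tone.

Chord tone (the seventh of C minor seventh chord).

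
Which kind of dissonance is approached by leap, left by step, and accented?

Approach: by leap. Departure: by step. Metric position: strong.
Leap in, step out, in a metrically strong position — an appoggiatura. (It is the mirror image of the escape tone, which steps in and leaps out from a weak position.)

Appoggiatura.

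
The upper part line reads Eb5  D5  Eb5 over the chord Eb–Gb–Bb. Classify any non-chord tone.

D5 is a neighbor tone.

The harmony at that moment is Eb minor triad (Eb, Gb, Bb); D5 is not a chord tone.
It is approached by step down from Eb5 and left by step up to Eb5.
Step away and step back to the same note — a neighbor tone (lower neighbor).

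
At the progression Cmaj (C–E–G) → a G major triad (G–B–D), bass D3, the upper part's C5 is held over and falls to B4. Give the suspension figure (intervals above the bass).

At the second chord the bass is D3. The suspended C5 lies a seventh above the bass; after resolving down by step to B4, the interval above the bass becomes a sixth.
Suspension figures are named by those two intervals: 7–6.

7–6 suspension.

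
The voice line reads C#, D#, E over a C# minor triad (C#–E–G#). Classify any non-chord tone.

D# is a passing tone.

The harmony at that moment is C# minor triad (C#, E, G#); D# is not a chord tone.
It is approached by step up from C# and left by step up to E.
Step in, step out in the same direction — a passing tone.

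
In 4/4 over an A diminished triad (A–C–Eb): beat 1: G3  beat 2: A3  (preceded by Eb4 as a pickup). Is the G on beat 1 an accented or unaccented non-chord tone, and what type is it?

Accented appoggiatura.

The harmony at that moment is A diminished triad (A, C, Eb); G3 is not a chord tone.
It is approached by leap down from Eb4 and left by step up to A3.
Leap in, step out — an appoggiatura.
It falls on the downbeat, so it is accented.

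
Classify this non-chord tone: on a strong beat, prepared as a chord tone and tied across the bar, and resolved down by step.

Approach: by preparation — the pitch is first a chord tone, then held (tied or repeated) while the harmony changes under it. Departure: down by step. Metric position: strong.
A prepared dissonance that resolves downward by step — a suspension. (The same figure resolving upward would be a retardation.)

Suspension.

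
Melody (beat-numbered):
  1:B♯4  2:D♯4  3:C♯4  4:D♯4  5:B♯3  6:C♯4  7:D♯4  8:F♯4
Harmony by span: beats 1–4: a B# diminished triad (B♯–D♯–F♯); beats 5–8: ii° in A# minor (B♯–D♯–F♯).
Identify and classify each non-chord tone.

C♯4 (beat 3) — neighbor tone; C♯4 (beat 6) — passing tone.

The harmony at that moment is B♯ diminished triad (B♯, D♯, F♯); C♯4 is not a chord tone.
It is approached by step down from D♯4 and left by step up to D♯4.
Step away and step back to the same note — a neighbor tone (lower neighbor).
The harmony at that moment is B♯ diminished triad (B♯, D♯, F♯); C♯4 is not a chord tone.
It is approached by step up from B♯3 and left by step up to D♯4.
Step in, step out in the same direction — a passing tone.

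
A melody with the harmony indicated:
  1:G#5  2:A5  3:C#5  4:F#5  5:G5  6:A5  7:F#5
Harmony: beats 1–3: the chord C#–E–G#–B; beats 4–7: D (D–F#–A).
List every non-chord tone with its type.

A5 (beat 2) — escape tone; G5 (beat 5) — passing tone.

The harmony at that moment is C# minor seventh chord (C#, E, G#, B); A5 is not a chord tone.
It is approached by step up from G#5 and left by leap down to C#5.
Step in, leap out — an escape tone.
The harmony at that moment is D major triad (D, F#, A); G5 is not a chord tone.
It is approached by step up from F#5 and left by step up to A5.
Step in, step out in the same direction — a passing tone.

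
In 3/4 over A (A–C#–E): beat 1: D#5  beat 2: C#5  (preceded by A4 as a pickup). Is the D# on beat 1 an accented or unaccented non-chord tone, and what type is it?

The harmony at that moment is A major triad (A, C#, E); D#5 is not a chord tone.
It is approached by leap up from A4 and left by step down to C#5.
Leap in, step out — an appoggiatura.
It falls on the downbeat, so it is accented.

Accented appoggiatura.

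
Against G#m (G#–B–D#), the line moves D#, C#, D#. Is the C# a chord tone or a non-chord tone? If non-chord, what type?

The harmony at that moment is G# minor triad (G#, B, D#); C# is not a chord tone.
It is approached by step down from D# and left by step up to D#.
Step away and step back to the same note — a neighbor tone (lower neighbor).

Non-chord tone — a neighbor tone.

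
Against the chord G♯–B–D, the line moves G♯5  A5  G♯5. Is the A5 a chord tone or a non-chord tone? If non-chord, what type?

Non-chord tone — a neighbor tone.

The harmony at that moment is G♯ diminished triad (G♯, B, D); A5 is not a chord tone.
It is approached by step up from G♯5 and left by step down to G♯5.
Step away and step back to the same note — a neighbor tone (upper neighbor).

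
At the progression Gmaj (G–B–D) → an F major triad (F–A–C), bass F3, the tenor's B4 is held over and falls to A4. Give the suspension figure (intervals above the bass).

At the second chord the bass is F3. The suspended B4 lies a fourth above the bass; after resolving down by step to A4, the interval above the bass becomes a third.
Suspension figures are named by those two intervals: 4–3.

4–3 suspension.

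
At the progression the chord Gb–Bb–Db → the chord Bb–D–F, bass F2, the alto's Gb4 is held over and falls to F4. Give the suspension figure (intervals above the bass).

9–8 suspension.

At the second chord the bass is F2. The suspended Gb4 lies a ninth above the bass; after resolving down by step to F4, the interval above the bass becomes an octave.
Suspension figures are named by those two intervals: 9–8.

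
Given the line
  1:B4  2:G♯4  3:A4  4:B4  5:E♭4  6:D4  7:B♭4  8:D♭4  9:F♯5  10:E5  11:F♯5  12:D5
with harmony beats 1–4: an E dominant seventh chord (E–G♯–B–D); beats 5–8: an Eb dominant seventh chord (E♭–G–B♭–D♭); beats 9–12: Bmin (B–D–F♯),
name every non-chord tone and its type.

The harmony at that moment is E dominant seventh chord (E, G♯, B, D); A4 is not a chord tone.
It is approached by step up from G♯4 and left by step up to B4.
Step in, step out in the same direction — a passing tone.
The harmony at that moment is E♭ dominant seventh chord (E♭, G, B♭, D♭); D4 is not a chord tone.
It is approached by step down from E♭4 and left by leap up to B♭4.
Step in, leap out — an escape tone.
The harmony at that moment is B minor triad (B, D, F♯); E5 is not a chord tone.
It is approached by step down from F♯5 and left by step up to F♯5.
Step away and step back to the same note — a neighbor tone (lower neighbor).

A4 (beat 3) — passing tone; D4 (beat 6) — escape tone; E5 (beat 10) — neighbor tone.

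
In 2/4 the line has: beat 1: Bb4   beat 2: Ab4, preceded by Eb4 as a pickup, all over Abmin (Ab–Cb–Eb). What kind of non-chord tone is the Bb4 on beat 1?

Appoggiatura.

The harmony at that moment is Ab minor triad (Ab, Cb, Eb); Bb4 is not a chord tone.
It is approached by leap up from Eb4 and left by step down to Ab4.
Leap in, step out, metrically accented — an appoggiatura.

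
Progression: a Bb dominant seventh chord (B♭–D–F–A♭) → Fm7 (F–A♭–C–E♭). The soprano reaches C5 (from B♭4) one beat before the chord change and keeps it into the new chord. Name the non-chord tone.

C5 is an anticipation.

The harmony at that moment is B♭ dominant seventh chord (B♭, D, F, A♭); C5 is not a chord tone.
It is approached by step up from B♭4 and then sustained as the same pitch into the next harmony.
Arriving early and becoming a chord tone when the harmony changes — an anticipation.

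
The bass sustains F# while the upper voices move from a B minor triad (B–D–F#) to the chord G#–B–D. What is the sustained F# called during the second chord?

The harmony at that moment is G# diminished triad (G#, B, D); F# is not a chord tone.
It is held over (the same pitch as the preceding F#) and then sustained as the same pitch into the next harmony.
Sustained through a change of harmony — a pedal tone.

Pedal tone (pedal point).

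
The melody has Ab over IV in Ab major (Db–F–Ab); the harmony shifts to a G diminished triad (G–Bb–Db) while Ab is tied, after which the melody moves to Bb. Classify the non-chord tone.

Ab is a retardation.

The harmony at that moment is G diminished triad (G, Bb, Db); Ab is not a chord tone.
It is held over (the same pitch as the preceding Ab) and left by step up to Bb.
Held over from the previous chord and resolving up by step — a retardation.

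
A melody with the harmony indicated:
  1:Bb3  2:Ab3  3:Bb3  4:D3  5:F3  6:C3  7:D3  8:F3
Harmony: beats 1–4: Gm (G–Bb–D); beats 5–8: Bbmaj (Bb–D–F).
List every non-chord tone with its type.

The harmony at that moment is G minor triad (G, Bb, D); Ab3 is not a chord tone.
It is approached by step down from Bb3 and left by step up to Bb3.
Step away and step back to the same note — a neighbor tone (lower neighbor).
The harmony at that moment is Bb major triad (Bb, D, F); C3 is not a chord tone.
It is approached by leap down from F3 and left by step up to D3.
Leap in, step out — an appoggiatura.

Ab3 (beat 2) — neighbor tone; C3 (beat 6) — appoggiatura.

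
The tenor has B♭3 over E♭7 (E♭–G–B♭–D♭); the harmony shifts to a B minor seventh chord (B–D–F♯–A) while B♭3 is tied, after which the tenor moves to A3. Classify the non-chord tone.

B♭3 is a suspension.

The harmony at that moment is B minor seventh chord (B, D, F♯, A); B♭3 is not a chord tone.
It is held over (the same pitch as the preceding B♭3) and left by step down to A3.
Held over from the previous chord and resolving down by step — a suspension.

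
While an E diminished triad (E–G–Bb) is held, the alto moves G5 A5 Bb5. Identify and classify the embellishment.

The harmony at that moment is E diminished triad (E, G, Bb); A5 is not a chord tone.
It is approached by step up from G5 and left by step up to Bb5.
Step in, step out in the same direction — a passing tone.

A5 is a passing tone.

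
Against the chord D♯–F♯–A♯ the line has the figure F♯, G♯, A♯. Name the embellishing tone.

The harmony at that moment is D♯ minor triad (D♯, F♯, A♯); G♯ is not a chord tone.
It is approached by step up from F♯ and left by step up to A♯.
Step in, step out in the same direction — a passing tone.

G♯ is a passing tone.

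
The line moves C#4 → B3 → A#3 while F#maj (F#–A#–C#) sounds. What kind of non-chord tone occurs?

The harmony at that moment is F# major triad (F#, A#, C#); B3 is not a chord tone.
It is approached by step down from C#4 and left by step down to A#3.
Step in, step out in the same direction — a passing tone.

B3 is a passing tone.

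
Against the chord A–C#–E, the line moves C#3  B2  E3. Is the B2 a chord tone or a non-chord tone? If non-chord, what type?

Non-chord tone — an escape tone.

The harmony at that moment is A major triad (A, C#, E); B2 is not a chord tone.
It is approached by step down from C#3 and left by leap up to E3.
Step in, leap out — an escape tone.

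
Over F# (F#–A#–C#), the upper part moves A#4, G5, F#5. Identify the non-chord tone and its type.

The harmony at that moment is F# major triad (F#, A#, C#); G5 is not a chord tone.
It is approached by leap up from A#4 and left by step down to F#5.
Leap in, step out — an appoggiatura.

G5 is an appoggiatura.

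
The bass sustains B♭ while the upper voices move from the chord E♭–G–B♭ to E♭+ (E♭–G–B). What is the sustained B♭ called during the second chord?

Pedal tone (pedal point).

The harmony at that moment is E♭ augmented triad (E♭, G, B); B♭ is not a chord tone.
It is held over (the same pitch as the preceding B♭) and then sustained as the same pitch into the next harmony.
Sustained through a change of harmony — a pedal tone.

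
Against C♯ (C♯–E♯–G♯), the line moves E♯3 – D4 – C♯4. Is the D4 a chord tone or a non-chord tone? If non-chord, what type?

The harmony at that moment is C♯ major triad (C♯, E♯, G♯); D4 is not a chord tone.
It is approached by leap up from E♯3 and left by step down to C♯4.
Leap in, step out — an appoggiatura.

Non-chord tone — an appoggiatura.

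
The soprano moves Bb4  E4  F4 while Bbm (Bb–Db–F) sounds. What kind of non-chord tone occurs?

E4 is an appoggiatura.

The harmony at that moment is Bb minor triad (Bb, Db, F); E4 is not a chord tone.
It is approached by leap down from Bb4 and left by step up to F4.
Leap in, step out — an appoggiatura.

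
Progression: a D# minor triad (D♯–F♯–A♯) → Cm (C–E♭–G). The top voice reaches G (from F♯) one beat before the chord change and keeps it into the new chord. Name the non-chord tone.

The harmony at that moment is D♯ minor triad (D♯, F♯, A♯); G is not a chord tone.
It is approached by step up from F♯ and then sustained as the same pitch into the next harmony.
Arriving early and becoming a chord tone when the harmony changes — an anticipation.

G is an anticipation.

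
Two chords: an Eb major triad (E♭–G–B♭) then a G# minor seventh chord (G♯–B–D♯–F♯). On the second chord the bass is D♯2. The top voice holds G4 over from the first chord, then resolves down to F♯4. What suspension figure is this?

4–3 suspension.

At the second chord the bass is D♯2. The suspended G4 lies a fourth above the bass; after resolving down by step to F♯4, the interval above the bass becomes a third.
Suspension figures are named by those two intervals: 4–3.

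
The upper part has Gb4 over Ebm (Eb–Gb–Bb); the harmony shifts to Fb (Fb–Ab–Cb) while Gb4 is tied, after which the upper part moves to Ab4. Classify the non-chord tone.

The harmony at that moment is Fb major triad (Fb, Ab, Cb); Gb4 is not a chord tone.
It is held over (the same pitch as the preceding Gb4) and left by step up to Ab4.
Held over from the previous chord and resolving up by step — a retardation.

Gb4 is a retardation.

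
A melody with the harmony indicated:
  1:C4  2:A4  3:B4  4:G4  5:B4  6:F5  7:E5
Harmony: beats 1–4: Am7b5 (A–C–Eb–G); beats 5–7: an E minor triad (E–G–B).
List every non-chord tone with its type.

The harmony at that moment is A half-diminished seventh chord (A, C, Eb, G); B4 is not a chord tone.
It is approached by step up from A4 and left by leap down to G4.
Step in, leap out — an escape tone.
The harmony at that moment is E minor triad (E, G, B); F5 is not a chord tone.
It is approached by leap up from B4 and left by step down to E5.
Leap in, step out — an appoggiatura.

B4 (beat 3) — escape tone; F5 (beat 6) — appoggiatura.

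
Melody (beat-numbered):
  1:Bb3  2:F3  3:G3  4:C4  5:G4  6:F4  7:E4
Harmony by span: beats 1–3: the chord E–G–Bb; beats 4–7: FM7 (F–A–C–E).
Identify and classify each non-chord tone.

F3 (beat 2) — appoggiatura; G4 (beat 5) — appoggiatura.

The harmony at that moment is E diminished triad (E, G, Bb); F3 is not a chord tone.
It is approached by leap down from Bb3 and left by step up to G3.
Leap in, step out — an appoggiatura.
The harmony at that moment is F major seventh chord (F, A, C, E); G4 is not a chord tone.
It is approached by leap up from C4 and left by step down to F4.
Leap in, step out — an appoggiatura.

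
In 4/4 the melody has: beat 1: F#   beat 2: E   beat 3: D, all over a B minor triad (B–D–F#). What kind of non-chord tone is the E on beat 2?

Passing tone.

The harmony at that moment is B minor triad (B, D, F#); E is not a chord tone.
It is approached by step down from F# and left by step down to D.
Step in, step out in the same direction — a passing tone.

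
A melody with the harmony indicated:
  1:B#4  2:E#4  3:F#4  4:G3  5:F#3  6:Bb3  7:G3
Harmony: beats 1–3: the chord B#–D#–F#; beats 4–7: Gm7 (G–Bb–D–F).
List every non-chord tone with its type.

The harmony at that moment is B# diminished triad (B#, D#, F#); E#4 is not a chord tone.
It is approached by leap down from B#4 and left by step up to F#4.
Leap in, step out — an appoggiatura.
The harmony at that moment is G minor seventh chord (G, Bb, D, F); F#3 is not a chord tone.
It is approached by step down from G3 and left by leap up to Bb3.
Step in, leap out — an escape tone.

E#4 (beat 2) — appoggiatura; F#3 (beat 5) — escape tone.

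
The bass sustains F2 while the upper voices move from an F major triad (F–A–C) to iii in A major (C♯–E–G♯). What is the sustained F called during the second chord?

The harmony at that moment is C♯ minor triad (C♯, E, G♯); F2 is not a chord tone.
It is held over (the same pitch as the preceding F2) and then sustained as the same pitch into the next harmony.
Sustained through a change of harmony — a pedal tone.

Pedal tone (pedal point).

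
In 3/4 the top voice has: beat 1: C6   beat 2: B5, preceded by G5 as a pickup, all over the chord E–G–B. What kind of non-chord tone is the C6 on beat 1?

The harmony at that moment is E minor triad (E, G, B); C6 is not a chord tone.
It is approached by leap up from G5 and left by step down to B5.
Leap in, step out, metrically accented — an appoggiatura.

Appoggiatura.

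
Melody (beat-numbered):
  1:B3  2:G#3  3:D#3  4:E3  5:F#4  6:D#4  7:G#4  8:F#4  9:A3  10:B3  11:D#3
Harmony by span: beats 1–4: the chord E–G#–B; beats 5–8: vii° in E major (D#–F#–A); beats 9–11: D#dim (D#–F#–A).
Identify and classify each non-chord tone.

The harmony at that moment is E major triad (E, G#, B); D#3 is not a chord tone.
It is approached by leap down from G#3 and left by step up to E3.
Leap in, step out — an appoggiatura.
The harmony at that moment is D# diminished triad (D#, F#, A); G#4 is not a chord tone.
It is approached by leap up from D#4 and left by step down to F#4.
Leap in, step out — an appoggiatura.
The harmony at that moment is D# diminished triad (D#, F#, A); B3 is not a chord tone.
It is approached by step up from A3 and left by leap down to D#3.
Step in, leap out — an escape tone.

D#3 (beat 3) — appoggiatura; G#4 (beat 7) — appoggiatura; B3 (beat 10) — escape tone.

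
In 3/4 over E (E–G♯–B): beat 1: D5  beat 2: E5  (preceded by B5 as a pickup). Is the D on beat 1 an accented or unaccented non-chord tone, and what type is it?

The harmony at that moment is E major triad (E, G♯, B); D5 is not a chord tone.
It is approached by leap down from B5 and left by step up to E5.
Leap in, step out — an appoggiatura.
It falls on the downbeat, so it is accented.

Accented appoggiatura.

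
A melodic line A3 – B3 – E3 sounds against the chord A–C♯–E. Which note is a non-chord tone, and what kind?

The harmony at that moment is A major triad (A, C♯, E); B3 is not a chord tone.
It is approached by step up from A3 and left by leap down to E3.
Step in, leap out — an escape tone.

B3 is an escape tone.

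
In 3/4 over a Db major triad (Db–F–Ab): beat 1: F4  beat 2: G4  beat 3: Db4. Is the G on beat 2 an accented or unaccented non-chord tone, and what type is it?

The harmony at that moment is Db major triad (Db, F, Ab); G4 is not a chord tone.
It is approached by step up from F4 and left by leap down to Db4.
Step in, leap out — an escape tone.
It falls on a weak beat, so it is unaccented.

Unaccented escape tone.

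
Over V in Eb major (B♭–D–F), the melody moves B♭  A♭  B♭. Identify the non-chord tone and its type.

A♭ is a neighbor tone.

The harmony at that moment is B♭ major triad (B♭, D, F); A♭ is not a chord tone.
It is approached by step down from B♭ and left by step up to B♭.
Step away and step back to the same note — a neighbor tone (lower neighbor).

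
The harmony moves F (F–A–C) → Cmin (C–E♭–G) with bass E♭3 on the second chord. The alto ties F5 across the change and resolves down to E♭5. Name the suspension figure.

At the second chord the bass is E♭3. The suspended F5 lies a ninth above the bass; after resolving down by step to E♭5, the interval above the bass becomes an octave.
Suspension figures are named by those two intervals: 9–8.

9–8 suspension.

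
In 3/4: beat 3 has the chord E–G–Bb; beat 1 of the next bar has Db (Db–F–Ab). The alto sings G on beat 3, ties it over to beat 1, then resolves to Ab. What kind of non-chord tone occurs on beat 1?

Retardation.

The harmony at that moment is Db major triad (Db, F, Ab); G is not a chord tone.
It is held over (the same pitch as the preceding G) and left by step up to Ab.
Held over from the previous chord and resolving up by step — a retardation.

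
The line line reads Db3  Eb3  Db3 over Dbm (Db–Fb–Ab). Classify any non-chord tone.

The harmony at that moment is Db minor triad (Db, Fb, Ab); Eb3 is not a chord tone.
It is approached by step up from Db3 and left by step down to Db3.
Step away and step back to the same note — a neighbor tone (upper neighbor).

Eb3 is a neighbor tone.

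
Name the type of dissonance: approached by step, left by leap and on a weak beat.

Approach: by step. Departure: by leap. Metric position: weak.
Step in, leap out, from a weak position — an escape tone (échappée). (It is the mirror image of the appoggiatura, which leaps in and steps out on a strong beat.)

Escape tone.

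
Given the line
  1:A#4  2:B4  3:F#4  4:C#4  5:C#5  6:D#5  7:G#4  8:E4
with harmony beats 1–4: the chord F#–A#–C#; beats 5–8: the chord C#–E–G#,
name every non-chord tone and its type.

The harmony at that moment is F# major triad (F#, A#, C#); B4 is not a chord tone.
It is approached by step up from A#4 and left by leap down to F#4.
Step in, leap out — an escape tone.
The harmony at that moment is C# minor triad (C#, E, G#); D#5 is not a chord tone.
It is approached by step up from C#5 and left by leap down to G#4.
Step in, leap out — an escape tone.

B4 (beat 2) — escape tone; D#5 (beat 6) — escape tone.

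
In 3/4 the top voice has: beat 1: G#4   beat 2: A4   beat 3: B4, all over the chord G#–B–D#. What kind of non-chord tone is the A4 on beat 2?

Passing tone.

The harmony at that moment is G# minor triad (G#, B, D#); A4 is not a chord tone.
It is approached by step up from G#4 and left by step up to B4.
Step in, step out in the same direction — a passing tone.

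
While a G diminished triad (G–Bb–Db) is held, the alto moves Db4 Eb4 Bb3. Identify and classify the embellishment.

The harmony at that moment is G diminished triad (G, Bb, Db); Eb4 is not a chord tone.
It is approached by step up from Db4 and left by leap down to Bb3.
Step in, leap out — an escape tone.

Eb4 is an escape tone.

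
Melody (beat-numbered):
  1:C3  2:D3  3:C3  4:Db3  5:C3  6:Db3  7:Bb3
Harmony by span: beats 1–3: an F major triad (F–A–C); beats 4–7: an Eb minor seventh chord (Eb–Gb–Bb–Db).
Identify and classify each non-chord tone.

D3 (beat 2) — neighbor tone; C3 (beat 5) — neighbor tone.

The harmony at that moment is F major triad (F, A, C); D3 is not a chord tone.
It is approached by step up from C3 and left by step down to C3.
Step away and step back to the same note — a neighbor tone (upper neighbor).
The harmony at that moment is Eb minor seventh chord (Eb, Gb, Bb, Db); C3 is not a chord tone.
It is approached by step down from Db3 and left by step up to Db3.
Step away and step back to the same note — a neighbor tone (lower neighbor).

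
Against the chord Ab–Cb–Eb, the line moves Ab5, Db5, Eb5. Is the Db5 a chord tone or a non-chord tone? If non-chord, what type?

Non-chord tone — an appoggiatura.

The harmony at that moment is Ab minor triad (Ab, Cb, Eb); Db5 is not a chord tone.
It is approached by leap down from Ab5 and left by step up to Eb5.
Leap in, step out — an appoggiatura.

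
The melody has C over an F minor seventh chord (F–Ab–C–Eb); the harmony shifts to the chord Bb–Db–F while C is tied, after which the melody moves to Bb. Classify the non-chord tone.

The harmony at that moment is Bb minor triad (Bb, Db, F); C is not a chord tone.
It is held over (the same pitch as the preceding C) and left by step down to Bb.
Held over from the previous chord and resolving down by step — a suspension.

C is a suspension.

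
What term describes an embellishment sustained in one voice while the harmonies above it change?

Pedal tone.

Approach: none. Departure: none — a single pitch is sustained while the chords change around it, passing through harmonies that do not contain it.
No melodic motion at all; the dissonance is created entirely by the moving harmonies against the stationary note — a pedal tone (pedal point).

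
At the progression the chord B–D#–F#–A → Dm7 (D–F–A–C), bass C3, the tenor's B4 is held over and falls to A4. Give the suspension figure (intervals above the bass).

At the second chord the bass is C3. The suspended B4 lies a seventh above the bass; after resolving down by step to A4, the interval above the bass becomes a sixth.
Suspension figures are named by those two intervals: 7–6.

7–6 suspension.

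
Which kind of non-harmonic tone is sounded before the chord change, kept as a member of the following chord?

Anticipation.

Approach: ahead of the chord change (typically by step), so it is dissonant against the current harmony. Departure: none — the same pitch is restated or held and is a chord tone of the new harmony.
Dissonant first, consonant once the harmony catches up: the note simply arrives early — an anticipation. (The reverse timing, consonant first and dissonant after the change, would be a suspension or retardation.)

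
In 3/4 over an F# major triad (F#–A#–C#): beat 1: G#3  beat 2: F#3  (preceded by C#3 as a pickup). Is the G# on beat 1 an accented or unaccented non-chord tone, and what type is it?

Accented appoggiatura.

The harmony at that moment is F# major triad (F#, A#, C#); G#3 is not a chord tone.
It is approached by leap up from C#3 and left by step down to F#3.
Leap in, step out — an appoggiatura.
It falls on the downbeat, so it is accented.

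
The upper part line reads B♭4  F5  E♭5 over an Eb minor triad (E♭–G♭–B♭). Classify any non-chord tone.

The harmony at that moment is E♭ minor triad (E♭, G♭, B♭); F5 is not a chord tone.
It is approached by leap up from B♭4 and left by step down to E♭5.
Leap in, step out — an appoggiatura.

F5 is an appoggiatura.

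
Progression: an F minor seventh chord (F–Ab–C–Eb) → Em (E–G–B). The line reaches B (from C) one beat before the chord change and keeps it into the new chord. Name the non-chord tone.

B is an anticipation.

The harmony at that moment is F minor seventh chord (F, Ab, C, Eb); B is not a chord tone.
It is approached by step down from C and then sustained as the same pitch into the next harmony.
Arriving early and becoming a chord tone when the harmony changes — an anticipation.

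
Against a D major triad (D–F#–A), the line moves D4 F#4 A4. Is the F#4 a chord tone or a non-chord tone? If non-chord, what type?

D major triad contains D, F#, A; F# is the third, so it is a chord tone.

Chord tone (the third of D major triad).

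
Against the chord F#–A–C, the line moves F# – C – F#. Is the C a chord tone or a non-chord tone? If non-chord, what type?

Chord tone (the fifth of F# diminished triad).

F# diminished triad contains F#, A, C; C is the fifth, so it is a chord tone.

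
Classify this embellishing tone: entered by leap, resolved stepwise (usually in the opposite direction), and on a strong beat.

Appoggiatura.

Approach: by leap. Departure: by step. Metric position: strong.
Leap in, step out, in a metrically strong position — an appoggiatura. (It is the mirror image of the escape tone, which steps in and leaps out from a weak position.)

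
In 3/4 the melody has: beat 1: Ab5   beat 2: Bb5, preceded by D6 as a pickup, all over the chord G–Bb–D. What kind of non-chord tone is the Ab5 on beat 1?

Appoggiatura.

The harmony at that moment is G minor triad (G, Bb, D); Ab5 is not a chord tone.
It is approached by leap down from D6 and left by step up to Bb5.
Leap in, step out, metrically accented — an appoggiatura.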